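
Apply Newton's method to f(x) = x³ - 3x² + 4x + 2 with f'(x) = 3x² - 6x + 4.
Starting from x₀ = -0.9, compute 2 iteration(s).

f(x) = x³ - 3x² + 4x + 2
f'(x) = 3x² - 6x + 4
x₀ = -0.9

Newton-Raphson formula: x_{n+1} = x_n - f(x_n)/f'(x_n)

Iteration 1:
  f(-0.900000) = -4.759000
  f'(-0.900000) = 11.830000
  x_1 = -0.900000 - (-4.759000)/11.830000 = -0.497718
Iteration 2:
  f(-0.497718) = -0.857335
  f'(-0.497718) = 7.729475
  x_2 = -0.497718 - (-0.857335)/7.729475 = -0.386800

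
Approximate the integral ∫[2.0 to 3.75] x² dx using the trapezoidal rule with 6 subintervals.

f(x) = x²
a = 2.0, b = 3.75, n = 6
h = (b - a)/n = 0.291667

Trapezoidal rule: (h/2)[f(x₀) + 2f(x₁) + 2f(x₂) + ... + f(xₙ)]

x_0 = 2.0000, f(x_0) = 4.000000, coefficient = 1
x_1 = 2.2917, f(x_1) = 5.251736, coefficient = 2
x_2 = 2.5833, f(x_2) = 6.673611, coefficient = 2
x_3 = 2.8750, f(x_3) = 8.265625, coefficient = 2
x_4 = 3.1667, f(x_4) = 10.027778, coefficient = 2
x_5 = 3.4583, f(x_5) = 11.960069, coefficient = 2
x_6 = 3.7500, f(x_6) = 14.062500, coefficient = 1

I ≈ (0.291667/2) × 102.420139 = 14.936270
Exact value: 14.911458
Error: 0.024812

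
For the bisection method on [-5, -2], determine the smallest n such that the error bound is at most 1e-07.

We need (b-a)/2^n ≤ 1e-07
(-2 - (-5))/2^n ≤ 1e-07
3/2^n ≤ 1e-07
2^n ≥ 30000000
n ≥ log₂(30000000) = 24.84
n ≥ 25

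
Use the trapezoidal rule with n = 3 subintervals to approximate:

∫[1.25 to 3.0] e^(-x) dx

f(x) = e^(-x)
a = 1.25, b = 3.0, n = 3
h = (b - a)/n = 0.583333

Trapezoidal rule: (h/2)[f(x₀) + 2f(x₁) + 2f(x₂) + ... + f(xₙ)]

x_0 = 1.2500, f(x_0) = 0.286505, coefficient = 1
x_1 = 1.8333, f(x_1) = 0.159880, coefficient = 2
x_2 = 2.4167, f(x_2) = 0.089219, coefficient = 2
x_3 = 3.0000, f(x_3) = 0.049787, coefficient = 1

I ≈ (0.583333/2) × 0.834488 = 0.243392
Exact value: 0.236718
Error: 0.006675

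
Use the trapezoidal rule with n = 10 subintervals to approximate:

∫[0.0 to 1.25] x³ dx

f(x) = x³
a = 0.0, b = 1.25, n = 10
h = (b - a)/n = 0.125000

Trapezoidal rule: (h/2)[f(x₀) + 2f(x₁) + 2f(x₂) + ... + f(xₙ)]

x_0 = 0.0000, f(x_0) = 0.000000, coefficient = 1
x_1 = 0.1250, f(x_1) = 0.001953, coefficient = 2
x_2 = 0.2500, f(x_2) = 0.015625, coefficient = 2
x_3 = 0.3750, f(x_3) = 0.052734, coefficient = 2
x_4 = 0.5000, f(x_4) = 0.125000, coefficient = 2
x_5 = 0.6250, f(x_5) = 0.244141, coefficient = 2
x_6 = 0.7500, f(x_6) = 0.421875, coefficient = 2
x_7 = 0.8750, f(x_7) = 0.669922, coefficient = 2
x_8 = 1.0000, f(x_8) = 1.000000, coefficient = 2
x_9 = 1.1250, f(x_9) = 1.423828, coefficient = 2
x_10 = 1.2500, f(x_10) = 1.953125, coefficient = 1

I ≈ (0.125000/2) × 9.863281 = 0.616455
Exact value: 0.610352
Error: 0.006104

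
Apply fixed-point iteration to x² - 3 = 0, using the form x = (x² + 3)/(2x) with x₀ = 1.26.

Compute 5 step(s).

Equation: x² - 3 = 0
Fixed-point form: x = (x² + 3)/(2x)
x₀ = 1.26

x_1 = g(1.260000) = 1.820476
x_2 = g(1.820476) = 1.734198
x_3 = g(1.734198) = 1.732052
x_4 = g(1.732052) = 1.732051
x_5 = g(1.732051) = 1.732051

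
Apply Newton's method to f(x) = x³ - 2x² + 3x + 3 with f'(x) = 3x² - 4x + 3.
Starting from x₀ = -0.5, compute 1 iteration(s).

f(x) = x³ - 2x² + 3x + 3
f'(x) = 3x² - 4x + 3
x₀ = -0.5

Newton-Raphson formula: x_{n+1} = x_n - f(x_n)/f'(x_n)

Iteration 1:
  f(-0.500000) = 0.875000
  f'(-0.500000) = 5.750000
  x_1 = -0.500000 - 0.875000/5.750000 = -0.652174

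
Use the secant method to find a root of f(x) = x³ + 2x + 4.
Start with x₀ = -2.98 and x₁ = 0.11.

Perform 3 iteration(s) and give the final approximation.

f(x) = x³ + 2x + 4
x₀ = -2.98, x₁ = 0.11

Secant formula: x_{n+1} = x_n - f(x_n)(x_n - x_{n-1})/(f(x_n) - f(x_{n-1}))

Iteration 1:
  f(-2.980000) = -28.423592
  f(0.110000) = 4.221331
  x_2 = 0.110000 - 4.221331×(0.110000 - (-2.980000))/(4.221331 - (-28.423592))
       = -0.289569
Iteration 2:
  f(0.110000) = 4.221331
  f(-0.289569) = 3.396581
  x_3 = -0.289569 - 3.396581×(-0.289569 - 0.110000)/(3.396581 - 4.221331)
       = -1.935122
Iteration 3:
  f(-0.289569) = 3.396581
  f(-1.935122) = -7.116684
  x_4 = -1.935122 - (-7.116684)×(-1.935122 - (-0.289569))/(-7.116684 - 3.396581)
       = -0.821207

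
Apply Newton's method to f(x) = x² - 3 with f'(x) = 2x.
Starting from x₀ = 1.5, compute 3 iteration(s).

f(x) = x² - 3
f'(x) = 2x
x₀ = 1.5

Newton-Raphson formula: x_{n+1} = x_n - f(x_n)/f'(x_n)

Iteration 1:
  f(1.500000) = -0.750000
  f'(1.500000) = 3.000000
  x_1 = 1.500000 - (-0.750000)/3.000000 = 1.750000
Iteration 2:
  f(1.750000) = 0.062500
  f'(1.750000) = 3.500000
  x_2 = 1.750000 - 0.062500/3.500000 = 1.732143
Iteration 3:
  f(1.732143) = 0.000319
  f'(1.732143) = 3.464286
  x_3 = 1.732143 - 0.000319/3.464286 = 1.732051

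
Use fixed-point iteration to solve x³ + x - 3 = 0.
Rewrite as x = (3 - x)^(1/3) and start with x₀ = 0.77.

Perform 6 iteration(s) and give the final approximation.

Equation: x³ + x - 3 = 0
Fixed-point form: x = (3 - x)^(1/3)
x₀ = 0.77

x_1 = g(0.770000) = 1.306477
x_2 = g(1.306477) = 1.191966
x_3 = g(1.191966) = 1.218248
x_4 = g(1.218248) = 1.212316
x_5 = g(1.212316) = 1.213660
x_6 = g(1.213660) = 1.213356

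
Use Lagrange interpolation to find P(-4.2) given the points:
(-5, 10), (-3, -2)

Lagrange interpolation formula:
P(x) = Σ yᵢ × Lᵢ(x)
where Lᵢ(x) = Π_{j≠i} (x - xⱼ)/(xᵢ - xⱼ)

L_0(-4.2) = (-4.2 - (-3))/(-5 - (-3)) = 0.600000
L_1(-4.2) = (-4.2 - (-5))/(-3 - (-5)) = 0.400000

P(-4.2) = 10×L_0(-4.2) + (-2)×L_1(-4.2)
P(-4.2) = 5.200000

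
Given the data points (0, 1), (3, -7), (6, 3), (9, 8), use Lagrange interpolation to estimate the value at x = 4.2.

Lagrange interpolation formula:
P(x) = Σ yᵢ × Lᵢ(x)
where Lᵢ(x) = Π_{j≠i} (x - xⱼ)/(xᵢ - xⱼ)

L_0(4.2) = (4.2 - 3)/(0 - 3) × (4.2 - 6)/(0 - 6) × (4.2 - 9)/(0 - 9) = -0.064000
L_1(4.2) = (4.2 - 0)/(3 - 0) × (4.2 - 6)/(3 - 6) × (4.2 - 9)/(3 - 9) = 0.672000
L_2(4.2) = (4.2 - 0)/(6 - 0) × (4.2 - 3)/(6 - 3) × (4.2 - 9)/(6 - 9) = 0.448000
L_3(4.2) = (4.2 - 0)/(9 - 0) × (4.2 - 3)/(9 - 3) × (4.2 - 6)/(9 - 6) = -0.056000

P(4.2) = 1×L_0(4.2) + (-7)×L_1(4.2) + 3×L_2(4.2) + 8×L_3(4.2)
P(4.2) = -3.872000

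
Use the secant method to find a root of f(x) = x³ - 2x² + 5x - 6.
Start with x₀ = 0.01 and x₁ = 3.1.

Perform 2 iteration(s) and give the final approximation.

f(x) = x³ - 2x² + 5x - 6
x₀ = 0.01, x₁ = 3.1

Secant formula: x_{n+1} = x_n - f(x_n)(x_n - x_{n-1})/(f(x_n) - f(x_{n-1}))

Iteration 1:
  f(0.010000) = -5.950199
  f(3.100000) = 20.071000
  x_2 = 3.100000 - 20.071000×(3.100000 - 0.010000)/(20.071000 - (-5.950199))
       = 0.716582
Iteration 2:
  f(3.100000) = 20.071000
  f(0.716582) = -3.076111
  x_3 = 0.716582 - (-3.076111)×(0.716582 - 3.100000)/(-3.076111 - 20.071000)
       = 1.033324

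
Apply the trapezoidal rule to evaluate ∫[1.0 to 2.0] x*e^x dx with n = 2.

f(x) = x*e^x
a = 1.0, b = 2.0, n = 2
h = (b - a)/n = 0.500000

Trapezoidal rule: (h/2)[f(x₀) + 2f(x₁) + 2f(x₂) + ... + f(xₙ)]

x_0 = 1.0000, f(x_0) = 2.718282, coefficient = 1
x_1 = 1.5000, f(x_1) = 6.722534, coefficient = 2
x_2 = 2.0000, f(x_2) = 14.778112, coefficient = 1

I ≈ (0.500000/2) × 30.941461 = 7.735365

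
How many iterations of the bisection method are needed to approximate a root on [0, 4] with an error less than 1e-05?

We need (b-a)/2^n ≤ 1e-05
(4 - 0)/2^n ≤ 1e-05
4/2^n ≤ 1e-05
2^n ≥ 400000
n ≥ log₂(400000) = 18.61
n ≥ 19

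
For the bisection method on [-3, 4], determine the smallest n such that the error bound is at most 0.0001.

We need (b-a)/2^n ≤ 0.0001
(4 - (-3))/2^n ≤ 0.0001
7/2^n ≤ 0.0001
2^n ≥ 70000
n ≥ log₂(70000) = 16.10
n ≥ 17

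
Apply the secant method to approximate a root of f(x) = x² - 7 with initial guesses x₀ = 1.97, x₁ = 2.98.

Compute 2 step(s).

f(x) = x² - 7
x₀ = 1.97, x₁ = 2.98

Secant formula: x_{n+1} = x_n - f(x_n)(x_n - x_{n-1})/(f(x_n) - f(x_{n-1}))

Iteration 1:
  f(1.970000) = -3.119100
  f(2.980000) = 1.880400
  x_2 = 2.980000 - 1.880400×(2.980000 - 1.970000)/(1.880400 - (-3.119100))
       = 2.600121
Iteration 2:
  f(2.980000) = 1.880400
  f(2.600121) = -0.239370
  x_3 = 2.600121 - (-0.239370)×(2.600121 - 2.980000)/(-0.239370 - 1.880400)
       = 2.643018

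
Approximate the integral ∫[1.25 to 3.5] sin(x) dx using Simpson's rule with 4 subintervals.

f(x) = sin(x)
a = 1.25, b = 3.5, n = 4
h = (b - a)/n = 0.562500

Simpson's rule: (h/3)[f(x₀) + 4f(x₁) + 2f(x₂) + ... + f(xₙ)]

x_0 = 1.2500, f(x_0) = 0.948985, coefficient = 1
x_1 = 1.8125, f(x_1) = 0.970932, coefficient = 4
x_2 = 2.3750, f(x_2) = 0.693685, coefficient = 2
x_3 = 2.9375, f(x_3) = 0.202679, coefficient = 4
x_4 = 3.5000, f(x_4) = -0.350783, coefficient = 1

I ≈ (0.562500/3) × 6.680013 = 1.252502
Exact value: 1.251779
Error: 0.000723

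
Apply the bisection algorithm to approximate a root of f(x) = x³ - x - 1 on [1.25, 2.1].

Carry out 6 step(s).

f(x) = x³ - x - 1
Initial interval: [1.25, 2.1]

Iteration 1:
  c_1 = (1.250000 + 2.100000)/2 = 1.675000
  f(c_1) = f(1.675000) = 2.024422
  f(a) × f(c) < 0, new interval: [1.250000, 1.675000]
Iteration 2:
  c_2 = (1.250000 + 1.675000)/2 = 1.462500
  f(c_2) = f(1.462500) = 0.665650
  f(a) × f(c) < 0, new interval: [1.250000, 1.462500]
Iteration 3:
  c_3 = (1.250000 + 1.462500)/2 = 1.356250
  f(c_3) = f(1.356250) = 0.138455
  f(a) × f(c) < 0, new interval: [1.250000, 1.356250]
Iteration 4:
  c_4 = (1.250000 + 1.356250)/2 = 1.303125
  f(c_4) = f(1.303125) = -0.090243
  f(a) × f(c) ≥ 0, new interval: [1.303125, 1.356250]
Iteration 5:
  c_5 = (1.303125 + 1.356250)/2 = 1.329687
  f(c_5) = f(1.329687) = 0.021292
  f(a) × f(c) < 0, new interval: [1.303125, 1.329687]
Iteration 6:
  c_6 = (1.303125 + 1.329687)/2 = 1.316406
  f(c_6) = f(1.316406) = -0.035172
  f(a) × f(c) ≥ 0, new interval: [1.316406, 1.329687]

After 6 iteration(s), the approximation is c_6 = 1.316406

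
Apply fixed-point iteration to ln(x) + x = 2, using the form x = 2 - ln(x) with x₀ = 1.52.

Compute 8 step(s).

Equation: ln(x) + x = 2
Fixed-point form: x = 2 - ln(x)
x₀ = 1.52

x_1 = g(1.520000) = 1.581290
x_2 = g(1.581290) = 1.541759
x_3 = g(1.541759) = 1.567076
x_4 = g(1.567076) = 1.550789
x_5 = g(1.550789) = 1.561236
x_6 = g(1.561236) = 1.554522
x_7 = g(1.554522) = 1.558832
x_8 = g(1.558832) = 1.556063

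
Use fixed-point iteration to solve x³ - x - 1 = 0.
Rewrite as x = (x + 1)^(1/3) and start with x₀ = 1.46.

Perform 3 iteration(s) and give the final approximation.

Equation: x³ - x - 1 = 0
Fixed-point form: x = (x + 1)^(1/3)
x₀ = 1.46

x_1 = g(1.460000) = 1.349931
x_2 = g(1.349931) = 1.329490
x_3 = g(1.329490) = 1.325624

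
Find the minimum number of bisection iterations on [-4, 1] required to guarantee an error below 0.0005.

We need (b-a)/2^n ≤ 0.0005
(1 - (-4))/2^n ≤ 0.0005
5/2^n ≤ 0.0005
2^n ≥ 10000
n ≥ log₂(10000) = 13.29
n ≥ 14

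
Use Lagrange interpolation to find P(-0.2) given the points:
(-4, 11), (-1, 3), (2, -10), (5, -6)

Lagrange interpolation formula:
P(x) = Σ yᵢ × Lᵢ(x)
where Lᵢ(x) = Π_{j≠i} (x - xⱼ)/(xᵢ - xⱼ)

L_0(-0.2) = (-0.2 - (-1))/(-4 - (-1)) × (-0.2 - 2)/(-4 - 2) × (-0.2 - 5)/(-4 - 5) = -0.056494
L_1(-0.2) = (-0.2 - (-4))/(-1 - (-4)) × (-0.2 - 2)/(-1 - 2) × (-0.2 - 5)/(-1 - 5) = 0.805037
L_2(-0.2) = (-0.2 - (-4))/(2 - (-4)) × (-0.2 - (-1))/(2 - (-1)) × (-0.2 - 5)/(2 - 5) = 0.292741
L_3(-0.2) = (-0.2 - (-4))/(5 - (-4)) × (-0.2 - (-1))/(5 - (-1)) × (-0.2 - 2)/(5 - 2) = -0.041284

P(-0.2) = 11×L_0(-0.2) + 3×L_1(-0.2) + (-10)×L_2(-0.2) + (-6)×L_3(-0.2)
P(-0.2) = -0.886025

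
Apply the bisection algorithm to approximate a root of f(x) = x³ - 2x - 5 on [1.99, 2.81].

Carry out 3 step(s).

f(x) = x³ - 2x - 5
Initial interval: [1.99, 2.81]

Iteration 1:
  c_1 = (1.990000 + 2.810000)/2 = 2.400000
  f(c_1) = f(2.400000) = 4.024000
  f(a) × f(c) < 0, new interval: [1.990000, 2.400000]
Iteration 2:
  c_2 = (1.990000 + 2.400000)/2 = 2.195000
  f(c_2) = f(2.195000) = 1.185565
  f(a) × f(c) < 0, new interval: [1.990000, 2.195000]
Iteration 3:
  c_3 = (1.990000 + 2.195000)/2 = 2.092500
  f(c_3) = f(2.092500) = -0.022871
  f(a) × f(c) ≥ 0, new interval: [2.092500, 2.195000]

After 3 iteration(s), the approximation is c_3 = 2.092500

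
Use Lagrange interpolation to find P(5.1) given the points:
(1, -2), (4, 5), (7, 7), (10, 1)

Lagrange interpolation formula:
P(x) = Σ yᵢ × Lᵢ(x)
where Lᵢ(x) = Π_{j≠i} (x - xⱼ)/(xᵢ - xⱼ)

L_0(5.1) = (5.1 - 4)/(1 - 4) × (5.1 - 7)/(1 - 7) × (5.1 - 10)/(1 - 10) = -0.063216
L_1(5.1) = (5.1 - 1)/(4 - 1) × (5.1 - 7)/(4 - 7) × (5.1 - 10)/(4 - 10) = 0.706870
L_2(5.1) = (5.1 - 1)/(7 - 1) × (5.1 - 4)/(7 - 4) × (5.1 - 10)/(7 - 10) = 0.409241
L_3(5.1) = (5.1 - 1)/(10 - 1) × (5.1 - 4)/(10 - 4) × (5.1 - 7)/(10 - 7) = -0.052895

P(5.1) = (-2)×L_0(5.1) + 5×L_1(5.1) + 7×L_2(5.1) + 1×L_3(5.1)
P(5.1) = 6.472574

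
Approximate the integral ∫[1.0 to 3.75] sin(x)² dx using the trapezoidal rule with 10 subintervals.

f(x) = sin(x)²
a = 1.0, b = 3.75, n = 10
h = (b - a)/n = 0.275000

Trapezoidal rule: (h/2)[f(x₀) + 2f(x₁) + 2f(x₂) + ... + f(xₙ)]

x_0 = 1.0000, f(x_0) = 0.708073, coefficient = 1
x_1 = 1.2750, f(x_1) = 0.915027, coefficient = 2
x_2 = 1.5500, f(x_2) = 0.999568, coefficient = 2
x_3 = 1.8250, f(x_3) = 0.936760, coefficient = 2
x_4 = 2.1000, f(x_4) = 0.745130, coefficient = 2
x_5 = 2.3750, f(x_5) = 0.481199, coefficient = 2
x_6 = 2.6500, f(x_6) = 0.222813, coefficient = 2
x_7 = 2.9250, f(x_7) = 0.046183, coefficient = 2
x_8 = 3.2000, f(x_8) = 0.003408, coefficient = 2
x_9 = 3.4750, f(x_9) = 0.107102, coefficient = 2
x_10 = 3.7500, f(x_10) = 0.326682, coefficient = 1

I ≈ (0.275000/2) × 9.949136 = 1.368006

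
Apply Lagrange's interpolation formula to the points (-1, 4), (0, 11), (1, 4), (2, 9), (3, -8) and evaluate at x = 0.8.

Lagrange interpolation formula:
P(x) = Σ yᵢ × Lᵢ(x)
where Lᵢ(x) = Π_{j≠i} (x - xⱼ)/(xᵢ - xⱼ)

L_0(0.8) = (0.8 - 0)/(-1 - 0) × (0.8 - 1)/(-1 - 1) × (0.8 - 2)/(-1 - 2) × (0.8 - 3)/(-1 - 3) = -0.017600
L_1(0.8) = (0.8 - (-1))/(0 - (-1)) × (0.8 - 1)/(0 - 1) × (0.8 - 2)/(0 - 2) × (0.8 - 3)/(0 - 3) = 0.158400
L_2(0.8) = (0.8 - (-1))/(1 - (-1)) × (0.8 - 0)/(1 - 0) × (0.8 - 2)/(1 - 2) × (0.8 - 3)/(1 - 3) = 0.950400
L_3(0.8) = (0.8 - (-1))/(2 - (-1)) × (0.8 - 0)/(2 - 0) × (0.8 - 1)/(2 - 1) × (0.8 - 3)/(2 - 3) = -0.105600
L_4(0.8) = (0.8 - (-1))/(3 - (-1)) × (0.8 - 0)/(3 - 0) × (0.8 - 1)/(3 - 1) × (0.8 - 2)/(3 - 2) = 0.014400

P(0.8) = 4×L_0(0.8) + 11×L_1(0.8) + 4×L_2(0.8) + 9×L_3(0.8) + (-8)×L_4(0.8)
P(0.8) = 4.408000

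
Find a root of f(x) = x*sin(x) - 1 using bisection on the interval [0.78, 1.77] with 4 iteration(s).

f(x) = x*sin(x) - 1
Initial interval: [0.78, 1.77]

Iteration 1:
  c_1 = (0.780000 + 1.770000)/2 = 1.275000
  f(c_1) = f(1.275000) = 0.219627
  f(a) × f(c) < 0, new interval: [0.780000, 1.275000]
Iteration 2:
  c_2 = (0.780000 + 1.275000)/2 = 1.027500
  f(c_2) = f(1.027500) = -0.120450
  f(a) × f(c) ≥ 0, new interval: [1.027500, 1.275000]
Iteration 3:
  c_3 = (1.027500 + 1.275000)/2 = 1.151250
  f(c_3) = f(1.151250) = 0.051407
  f(a) × f(c) < 0, new interval: [1.027500, 1.151250]
Iteration 4:
  c_4 = (1.027500 + 1.151250)/2 = 1.089375
  f(c_4) = f(1.089375) = -0.034446
  f(a) × f(c) ≥ 0, new interval: [1.089375, 1.151250]

After 4 iteration(s), the approximation is c_4 = 1.089375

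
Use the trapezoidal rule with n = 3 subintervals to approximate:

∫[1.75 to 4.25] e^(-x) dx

f(x) = e^(-x)
a = 1.75, b = 4.25, n = 3
h = (b - a)/n = 0.833333

Trapezoidal rule: (h/2)[f(x₀) + 2f(x₁) + 2f(x₂) + ... + f(xₙ)]

x_0 = 1.7500, f(x_0) = 0.173774, coefficient = 1
x_1 = 2.5833, f(x_1) = 0.075522, coefficient = 2
x_2 = 3.4167, f(x_2) = 0.032822, coefficient = 2
x_3 = 4.2500, f(x_3) = 0.014264, coefficient = 1

I ≈ (0.833333/2) × 0.404725 = 0.168635
Exact value: 0.159510
Error: 0.009126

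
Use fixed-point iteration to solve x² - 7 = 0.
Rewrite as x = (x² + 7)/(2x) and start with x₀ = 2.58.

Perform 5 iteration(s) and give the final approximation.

Equation: x² - 7 = 0
Fixed-point form: x = (x² + 7)/(2x)
x₀ = 2.58

x_1 = g(2.580000) = 2.646589
x_2 = g(2.646589) = 2.645751
x_3 = g(2.645751) = 2.645751
x_4 = g(2.645751) = 2.645751
x_5 = g(2.645751) = 2.645751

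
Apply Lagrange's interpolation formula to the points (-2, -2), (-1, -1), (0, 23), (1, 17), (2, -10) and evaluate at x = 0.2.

Lagrange interpolation formula:
P(x) = Σ yᵢ × Lᵢ(x)
where Lᵢ(x) = Π_{j≠i} (x - xⱼ)/(xᵢ - xⱼ)

L_0(0.2) = (0.2 - (-1))/(-2 - (-1)) × (0.2 - 0)/(-2 - 0) × (0.2 - 1)/(-2 - 1) × (0.2 - 2)/(-2 - 2) = 0.014400
L_1(0.2) = (0.2 - (-2))/(-1 - (-2)) × (0.2 - 0)/(-1 - 0) × (0.2 - 1)/(-1 - 1) × (0.2 - 2)/(-1 - 2) = -0.105600
L_2(0.2) = (0.2 - (-2))/(0 - (-2)) × (0.2 - (-1))/(0 - (-1)) × (0.2 - 1)/(0 - 1) × (0.2 - 2)/(0 - 2) = 0.950400
L_3(0.2) = (0.2 - (-2))/(1 - (-2)) × (0.2 - (-1))/(1 - (-1)) × (0.2 - 0)/(1 - 0) × (0.2 - 2)/(1 - 2) = 0.158400
L_4(0.2) = (0.2 - (-2))/(2 - (-2)) × (0.2 - (-1))/(2 - (-1)) × (0.2 - 0)/(2 - 0) × (0.2 - 1)/(2 - 1) = -0.017600

P(0.2) = (-2)×L_0(0.2) + (-1)×L_1(0.2) + 23×L_2(0.2) + 17×L_3(0.2) + (-10)×L_4(0.2)
P(0.2) = 24.804800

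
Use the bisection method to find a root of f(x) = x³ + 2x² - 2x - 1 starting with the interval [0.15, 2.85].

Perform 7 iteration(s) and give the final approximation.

f(x) = x³ + 2x² - 2x - 1
Initial interval: [0.15, 2.85]

Iteration 1:
  c_1 = (0.150000 + 2.850000)/2 = 1.500000
  f(c_1) = f(1.500000) = 3.875000
  f(a) × f(c) < 0, new interval: [0.150000, 1.500000]
Iteration 2:
  c_2 = (0.150000 + 1.500000)/2 = 0.825000
  f(c_2) = f(0.825000) = -0.727234
  f(a) × f(c) ≥ 0, new interval: [0.825000, 1.500000]
Iteration 3:
  c_3 = (0.825000 + 1.500000)/2 = 1.162500
  f(c_3) = f(1.162500) = 0.948822
  f(a) × f(c) < 0, new interval: [0.825000, 1.162500]
Iteration 4:
  c_4 = (0.825000 + 1.162500)/2 = 0.993750
  f(c_4) = f(0.993750) = -0.031055
  f(a) × f(c) ≥ 0, new interval: [0.993750, 1.162500]
Iteration 5:
  c_5 = (0.993750 + 1.162500)/2 = 1.078125
  f(c_5) = f(1.078125) = 0.421619
  f(a) × f(c) < 0, new interval: [0.993750, 1.078125]
Iteration 6:
  c_6 = (0.993750 + 1.078125)/2 = 1.035937
  f(c_6) = f(1.035937) = 0.186191
  f(a) × f(c) < 0, new interval: [0.993750, 1.035937]
Iteration 7:
  c_7 = (0.993750 + 1.035937)/2 = 1.014844
  f(c_7) = f(1.014844) = 0.075324
  f(a) × f(c) < 0, new interval: [0.993750, 1.014844]

After 7 iteration(s), the approximation is c_7 = 1.014844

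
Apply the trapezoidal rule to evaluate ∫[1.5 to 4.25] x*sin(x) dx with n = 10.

f(x) = x*sin(x)
a = 1.5, b = 4.25, n = 10
h = (b - a)/n = 0.275000

Trapezoidal rule: (h/2)[f(x₀) + 2f(x₁) + 2f(x₂) + ... + f(xₙ)]

x_0 = 1.5000, f(x_0) = 1.496242, coefficient = 1
x_1 = 1.7750, f(x_1) = 1.738120, coefficient = 2
x_2 = 2.0500, f(x_2) = 1.819093, coefficient = 2
x_3 = 2.3250, f(x_3) = 1.694500, coefficient = 2
x_4 = 2.6000, f(x_4) = 1.340304, coefficient = 2
x_5 = 2.8750, f(x_5) = 0.757407, coefficient = 2
x_6 = 3.1500, f(x_6) = -0.026483, coefficient = 2
x_7 = 3.4250, f(x_7) = -0.957728, coefficient = 2
x_8 = 3.7000, f(x_8) = -1.960394, coefficient = 2
x_9 = 3.9750, f(x_9) = -2.942401, coefficient = 2
x_10 = 4.2500, f(x_10) = -3.803705, coefficient = 1

I ≈ (0.275000/2) × 0.617374 = 0.084889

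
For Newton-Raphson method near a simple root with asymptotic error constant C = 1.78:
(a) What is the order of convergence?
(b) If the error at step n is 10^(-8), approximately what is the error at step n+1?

(a) Newton-Raphson has quadratic (order 2) convergence near simple roots.
    This means |e_{n+1}| ≈ C|e_n|².

(b) With |e_n| = 10^(-8) and C = 1.78:
    |e_{n+1}| ≈ 1.78 × (10^(-8))² = 1.78 × 10^(-16)

(a) 2 (quadratic); (b) |e_{n+1}| ≈ 1.780e-16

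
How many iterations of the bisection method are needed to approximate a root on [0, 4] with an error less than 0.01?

We need (b-a)/2^n ≤ 0.01
(4 - 0)/2^n ≤ 0.01
4/2^n ≤ 0.01
2^n ≥ 400
n ≥ log₂(400) = 8.64
n ≥ 9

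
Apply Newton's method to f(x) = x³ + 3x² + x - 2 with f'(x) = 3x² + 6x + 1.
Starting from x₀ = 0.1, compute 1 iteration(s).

f(x) = x³ + 3x² + x - 2
f'(x) = 3x² + 6x + 1
x₀ = 0.1

Newton-Raphson formula: x_{n+1} = x_n - f(x_n)/f'(x_n)

Iteration 1:
  f(0.100000) = -1.869000
  f'(0.100000) = 1.630000
  x_1 = 0.100000 - (-1.869000)/1.630000 = 1.246626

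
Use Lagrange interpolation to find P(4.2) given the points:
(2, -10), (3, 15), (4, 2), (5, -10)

Lagrange interpolation formula:
P(x) = Σ yᵢ × Lᵢ(x)
where Lᵢ(x) = Π_{j≠i} (x - xⱼ)/(xᵢ - xⱼ)

L_0(4.2) = (4.2 - 3)/(2 - 3) × (4.2 - 4)/(2 - 4) × (4.2 - 5)/(2 - 5) = 0.032000
L_1(4.2) = (4.2 - 2)/(3 - 2) × (4.2 - 4)/(3 - 4) × (4.2 - 5)/(3 - 5) = -0.176000
L_2(4.2) = (4.2 - 2)/(4 - 2) × (4.2 - 3)/(4 - 3) × (4.2 - 5)/(4 - 5) = 1.056000
L_3(4.2) = (4.2 - 2)/(5 - 2) × (4.2 - 3)/(5 - 3) × (4.2 - 4)/(5 - 4) = 0.088000

P(4.2) = (-10)×L_0(4.2) + 15×L_1(4.2) + 2×L_2(4.2) + (-10)×L_3(4.2)
P(4.2) = -1.728000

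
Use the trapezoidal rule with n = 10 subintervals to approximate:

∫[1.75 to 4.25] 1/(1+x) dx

f(x) = 1/(1+x)
a = 1.75, b = 4.25, n = 10
h = (b - a)/n = 0.250000

Trapezoidal rule: (h/2)[f(x₀) + 2f(x₁) + 2f(x₂) + ... + f(xₙ)]

x_0 = 1.7500, f(x_0) = 0.363636, coefficient = 1
x_1 = 2.0000, f(x_1) = 0.333333, coefficient = 2
x_2 = 2.2500, f(x_2) = 0.307692, coefficient = 2
x_3 = 2.5000, f(x_3) = 0.285714, coefficient = 2
x_4 = 2.7500, f(x_4) = 0.266667, coefficient = 2
x_5 = 3.0000, f(x_5) = 0.250000, coefficient = 2
x_6 = 3.2500, f(x_6) = 0.235294, coefficient = 2
x_7 = 3.5000, f(x_7) = 0.222222, coefficient = 2
x_8 = 3.7500, f(x_8) = 0.210526, coefficient = 2
x_9 = 4.0000, f(x_9) = 0.200000, coefficient = 2
x_10 = 4.2500, f(x_10) = 0.190476, coefficient = 1

I ≈ (0.250000/2) × 5.177011 = 0.647126
Exact value: 0.646627
Error: 0.000499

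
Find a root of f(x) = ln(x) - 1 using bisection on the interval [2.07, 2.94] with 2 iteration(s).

f(x) = ln(x) - 1
Initial interval: [2.07, 2.94]

Iteration 1:
  c_1 = (2.070000 + 2.940000)/2 = 2.505000
  f(c_1) = f(2.505000) = -0.081711
  f(a) × f(c) ≥ 0, new interval: [2.505000, 2.940000]
Iteration 2:
  c_2 = (2.505000 + 2.940000)/2 = 2.722500
  f(c_2) = f(2.722500) = 0.001551
  f(a) × f(c) < 0, new interval: [2.505000, 2.722500]

After 2 iteration(s), the approximation is c_2 = 2.722500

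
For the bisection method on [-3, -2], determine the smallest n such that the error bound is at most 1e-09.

We need (b-a)/2^n ≤ 1e-09
(-2 - (-3))/2^n ≤ 1e-09
1/2^n ≤ 1e-09
2^n ≥ 1000000000
n ≥ log₂(1000000000) = 29.90
n ≥ 30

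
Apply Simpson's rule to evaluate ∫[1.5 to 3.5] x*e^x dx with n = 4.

f(x) = x*e^x
a = 1.5, b = 3.5, n = 4
h = (b - a)/n = 0.500000

Simpson's rule: (h/3)[f(x₀) + 4f(x₁) + 2f(x₂) + ... + f(xₙ)]

x_0 = 1.5000, f(x_0) = 6.722534, coefficient = 1
x_1 = 2.0000, f(x_1) = 14.778112, coefficient = 4
x_2 = 2.5000, f(x_2) = 30.456235, coefficient = 2
x_3 = 3.0000, f(x_3) = 60.256611, coefficient = 4
x_4 = 3.5000, f(x_4) = 115.904082, coefficient = 1

I ≈ (0.500000/3) × 483.677977 = 80.612996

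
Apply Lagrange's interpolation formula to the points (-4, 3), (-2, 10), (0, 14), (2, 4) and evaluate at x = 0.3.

Lagrange interpolation formula:
P(x) = Σ yᵢ × Lᵢ(x)
where Lᵢ(x) = Π_{j≠i} (x - xⱼ)/(xᵢ - xⱼ)

L_0(0.3) = (0.3 - (-2))/(-4 - (-2)) × (0.3 - 0)/(-4 - 0) × (0.3 - 2)/(-4 - 2) = 0.024437
L_1(0.3) = (0.3 - (-4))/(-2 - (-4)) × (0.3 - 0)/(-2 - 0) × (0.3 - 2)/(-2 - 2) = -0.137062
L_2(0.3) = (0.3 - (-4))/(0 - (-4)) × (0.3 - (-2))/(0 - (-2)) × (0.3 - 2)/(0 - 2) = 1.050812
L_3(0.3) = (0.3 - (-4))/(2 - (-4)) × (0.3 - (-2))/(2 - (-2)) × (0.3 - 0)/(2 - 0) = 0.061812

P(0.3) = 3×L_0(0.3) + 10×L_1(0.3) + 14×L_2(0.3) + 4×L_3(0.3)
P(0.3) = 13.661312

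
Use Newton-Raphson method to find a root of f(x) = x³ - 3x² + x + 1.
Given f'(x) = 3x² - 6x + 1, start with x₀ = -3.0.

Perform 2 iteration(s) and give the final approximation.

f(x) = x³ - 3x² + x + 1
f'(x) = 3x² - 6x + 1
x₀ = -3.0

Newton-Raphson formula: x_{n+1} = x_n - f(x_n)/f'(x_n)

Iteration 1:
  f(-3.000000) = -56.000000
  f'(-3.000000) = 46.000000
  x_1 = -3.000000 - (-56.000000)/46.000000 = -1.782609
Iteration 2:
  f(-1.782609) = -15.980275
  f'(-1.782609) = 21.228733
  x_2 = -1.782609 - (-15.980275)/21.228733 = -1.029842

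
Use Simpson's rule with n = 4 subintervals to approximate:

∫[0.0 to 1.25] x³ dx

f(x) = x³
a = 0.0, b = 1.25, n = 4
h = (b - a)/n = 0.312500

Simpson's rule: (h/3)[f(x₀) + 4f(x₁) + 2f(x₂) + ... + f(xₙ)]

x_0 = 0.0000, f(x_0) = 0.000000, coefficient = 1
x_1 = 0.3125, f(x_1) = 0.030518, coefficient = 4
x_2 = 0.6250, f(x_2) = 0.244141, coefficient = 2
x_3 = 0.9375, f(x_3) = 0.823975, coefficient = 4
x_4 = 1.2500, f(x_4) = 1.953125, coefficient = 1

I ≈ (0.312500/3) × 5.859375 = 0.610352
Exact value: 0.610352
Error: 0.000000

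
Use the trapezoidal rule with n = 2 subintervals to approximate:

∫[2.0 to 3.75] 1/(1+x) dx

f(x) = 1/(1+x)
a = 2.0, b = 3.75, n = 2
h = (b - a)/n = 0.875000

Trapezoidal rule: (h/2)[f(x₀) + 2f(x₁) + 2f(x₂) + ... + f(xₙ)]

x_0 = 2.0000, f(x_0) = 0.333333, coefficient = 1
x_1 = 2.8750, f(x_1) = 0.258065, coefficient = 2
x_2 = 3.7500, f(x_2) = 0.210526, coefficient = 1

I ≈ (0.875000/2) × 1.059989 = 0.463745
Exact value: 0.459532
Error: 0.004213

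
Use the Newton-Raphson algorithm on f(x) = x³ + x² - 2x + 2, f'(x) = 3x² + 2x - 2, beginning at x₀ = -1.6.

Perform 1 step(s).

f(x) = x³ + x² - 2x + 2
f'(x) = 3x² + 2x - 2
x₀ = -1.6

Newton-Raphson formula: x_{n+1} = x_n - f(x_n)/f'(x_n)

Iteration 1:
  f(-1.600000) = 3.664000
  f'(-1.600000) = 2.480000
  x_1 = -1.600000 - 3.664000/2.480000 = -3.077419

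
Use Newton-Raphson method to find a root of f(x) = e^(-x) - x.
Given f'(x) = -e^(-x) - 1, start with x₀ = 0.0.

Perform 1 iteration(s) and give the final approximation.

f(x) = e^(-x) - x
f'(x) = -e^(-x) - 1
x₀ = 0.0

Newton-Raphson formula: x_{n+1} = x_n - f(x_n)/f'(x_n)

Iteration 1:
  f(0.000000) = 1.000000
  f'(0.000000) = -2.000000
  x_1 = 0.000000 - 1.000000/(-2.000000) = 0.500000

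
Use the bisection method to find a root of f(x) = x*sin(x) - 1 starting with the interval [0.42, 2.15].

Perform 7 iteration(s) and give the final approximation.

f(x) = x*sin(x) - 1
Initial interval: [0.42, 2.15]

Iteration 1:
  c_1 = (0.420000 + 2.150000)/2 = 1.285000
  f(c_1) = f(1.285000) = 0.232877
  f(a) × f(c) < 0, new interval: [0.420000, 1.285000]
Iteration 2:
  c_2 = (0.420000 + 1.285000)/2 = 0.852500
  f(c_2) = f(0.852500) = -0.358129
  f(a) × f(c) ≥ 0, new interval: [0.852500, 1.285000]
Iteration 3:
  c_3 = (0.852500 + 1.285000)/2 = 1.068750
  f(c_3) = f(1.068750) = -0.063134
  f(a) × f(c) ≥ 0, new interval: [1.068750, 1.285000]
Iteration 4:
  c_4 = (1.068750 + 1.285000)/2 = 1.176875
  f(c_4) = f(1.176875) = 0.086739
  f(a) × f(c) < 0, new interval: [1.068750, 1.176875]
Iteration 5:
  c_5 = (1.068750 + 1.176875)/2 = 1.122812
  f(c_5) = f(1.122812) = 0.012016
  f(a) × f(c) < 0, new interval: [1.068750, 1.122812]
Iteration 6:
  c_6 = (1.068750 + 1.122812)/2 = 1.095781
  f(c_6) = f(1.095781) = -0.025537
  f(a) × f(c) ≥ 0, new interval: [1.095781, 1.122812]
Iteration 7:
  c_7 = (1.095781 + 1.122812)/2 = 1.109297
  f(c_7) = f(1.109297) = -0.006751
  f(a) × f(c) ≥ 0, new interval: [1.109297, 1.122812]

After 7 iteration(s), the approximation is c_7 = 1.109297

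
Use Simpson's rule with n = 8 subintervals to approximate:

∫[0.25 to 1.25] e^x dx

f(x) = e^x
a = 0.25, b = 1.25, n = 8
h = (b - a)/n = 0.125000

Simpson's rule: (h/3)[f(x₀) + 4f(x₁) + 2f(x₂) + ... + f(xₙ)]

x_0 = 0.2500, f(x_0) = 1.284025, coefficient = 1
x_1 = 0.3750, f(x_1) = 1.454991, coefficient = 4
x_2 = 0.5000, f(x_2) = 1.648721, coefficient = 2
x_3 = 0.6250, f(x_3) = 1.868246, coefficient = 4
x_4 = 0.7500, f(x_4) = 2.117000, coefficient = 2
x_5 = 0.8750, f(x_5) = 2.398875, coefficient = 4
x_6 = 1.0000, f(x_6) = 2.718282, coefficient = 2
x_7 = 1.1250, f(x_7) = 3.080217, coefficient = 4
x_8 = 1.2500, f(x_8) = 3.490343, coefficient = 1

I ≈ (0.125000/3) × 52.951693 = 2.206321
Exact value: 2.206318
Error: 0.000003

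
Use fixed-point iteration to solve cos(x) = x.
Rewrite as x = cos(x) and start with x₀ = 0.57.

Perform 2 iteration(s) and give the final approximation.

Equation: cos(x) = x
Fixed-point form: x = cos(x)
x₀ = 0.57

x_1 = g(0.570000) = 0.841901
x_2 = g(0.841901) = 0.666046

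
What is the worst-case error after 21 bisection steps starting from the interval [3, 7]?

Bisection error bound: |error| ≤ (b-a)/2^n
|error| ≤ (7 - 3)/2^21 = 4/2^21
|error| ≤ 0.0000019073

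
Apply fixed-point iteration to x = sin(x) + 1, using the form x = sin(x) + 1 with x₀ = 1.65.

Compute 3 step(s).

Equation: x = sin(x) + 1
Fixed-point form: x = sin(x) + 1
x₀ = 1.65

x_1 = g(1.650000) = 1.996865
x_2 = g(1.996865) = 1.910598
x_3 = g(1.910598) = 1.942821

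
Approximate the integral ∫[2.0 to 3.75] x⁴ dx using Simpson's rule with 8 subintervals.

f(x) = x⁴
a = 2.0, b = 3.75, n = 8
h = (b - a)/n = 0.218750

Simpson's rule: (h/3)[f(x₀) + 4f(x₁) + 2f(x₂) + ... + f(xₙ)]

x_0 = 2.0000, f(x_0) = 16.000000, coefficient = 1
x_1 = 2.2188, f(x_1) = 24.234468, coefficient = 4
x_2 = 2.4375, f(x_2) = 35.300308, coefficient = 2
x_3 = 2.6562, f(x_3) = 49.782395, coefficient = 4
x_4 = 2.8750, f(x_4) = 68.320557, coefficient = 2
x_5 = 3.0938, f(x_5) = 91.609574, coefficient = 4
x_6 = 3.3125, f(x_6) = 120.399185, coefficient = 2
x_7 = 3.5312, f(x_7) = 155.494081, coefficient = 4
x_8 = 3.7500, f(x_8) = 197.753906, coefficient = 1

I ≈ (0.218750/3) × 1946.276077 = 141.915964
Exact value: 141.915430
Error: 0.000534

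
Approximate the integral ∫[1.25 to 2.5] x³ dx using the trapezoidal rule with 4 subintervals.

f(x) = x³
a = 1.25, b = 2.5, n = 4
h = (b - a)/n = 0.312500

Trapezoidal rule: (h/2)[f(x₀) + 2f(x₁) + 2f(x₂) + ... + f(xₙ)]

x_0 = 1.2500, f(x_0) = 1.953125, coefficient = 1
x_1 = 1.5625, f(x_1) = 3.814697, coefficient = 2
x_2 = 1.8750, f(x_2) = 6.591797, coefficient = 2
x_3 = 2.1875, f(x_3) = 10.467529, coefficient = 2
x_4 = 2.5000, f(x_4) = 15.625000, coefficient = 1

I ≈ (0.312500/2) × 59.326172 = 9.269714
Exact value: 9.155273
Error: 0.114441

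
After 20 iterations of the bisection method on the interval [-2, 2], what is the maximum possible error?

Bisection error bound: |error| ≤ (b-a)/2^n
|error| ≤ (2 - (-2))/2^20 = 4/2^20
|error| ≤ 0.0000038147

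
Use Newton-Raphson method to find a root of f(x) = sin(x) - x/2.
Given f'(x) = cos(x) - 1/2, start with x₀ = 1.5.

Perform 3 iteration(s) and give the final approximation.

f(x) = sin(x) - x/2
f'(x) = cos(x) - 1/2
x₀ = 1.5

Newton-Raphson formula: x_{n+1} = x_n - f(x_n)/f'(x_n)

Iteration 1:
  f(1.500000) = 0.247495
  f'(1.500000) = -0.429263
  x_1 = 1.500000 - 0.247495/(-0.429263) = 2.076558
Iteration 2:
  f(2.076558) = -0.163473
  f'(2.076558) = -0.984474
  x_2 = 2.076558 - (-0.163473)/(-0.984474) = 1.910507
Iteration 3:
  f(1.910507) = -0.012402
  f'(1.910507) = -0.833214
  x_3 = 1.910507 - (-0.012402)/(-0.833214) = 1.895622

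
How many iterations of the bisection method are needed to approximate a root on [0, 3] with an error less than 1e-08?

We need (b-a)/2^n ≤ 1e-08
(3 - 0)/2^n ≤ 1e-08
3/2^n ≤ 1e-08
2^n ≥ 300000000
n ≥ log₂(300000000) = 28.16
n ≥ 29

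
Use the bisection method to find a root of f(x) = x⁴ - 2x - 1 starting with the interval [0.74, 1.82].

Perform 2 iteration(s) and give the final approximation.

f(x) = x⁴ - 2x - 1
Initial interval: [0.74, 1.82]

Iteration 1:
  c_1 = (0.740000 + 1.820000)/2 = 1.280000
  f(c_1) = f(1.280000) = -0.875645
  f(a) × f(c) ≥ 0, new interval: [1.280000, 1.820000]
Iteration 2:
  c_2 = (1.280000 + 1.820000)/2 = 1.550000
  f(c_2) = f(1.550000) = 1.672006
  f(a) × f(c) < 0, new interval: [1.280000, 1.550000]

After 2 iteration(s), the approximation is c_2 = 1.550000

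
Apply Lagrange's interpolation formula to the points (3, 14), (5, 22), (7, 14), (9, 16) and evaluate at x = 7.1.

Lagrange interpolation formula:
P(x) = Σ yᵢ × Lᵢ(x)
where Lᵢ(x) = Π_{j≠i} (x - xⱼ)/(xᵢ - xⱼ)

L_0(7.1) = (7.1 - 5)/(3 - 5) × (7.1 - 7)/(3 - 7) × (7.1 - 9)/(3 - 9) = 0.008312
L_1(7.1) = (7.1 - 3)/(5 - 3) × (7.1 - 7)/(5 - 7) × (7.1 - 9)/(5 - 9) = -0.048687
L_2(7.1) = (7.1 - 3)/(7 - 3) × (7.1 - 5)/(7 - 5) × (7.1 - 9)/(7 - 9) = 1.022437
L_3(7.1) = (7.1 - 3)/(9 - 3) × (7.1 - 5)/(9 - 5) × (7.1 - 7)/(9 - 7) = 0.017937

P(7.1) = 14×L_0(7.1) + 22×L_1(7.1) + 14×L_2(7.1) + 16×L_3(7.1)
P(7.1) = 13.646375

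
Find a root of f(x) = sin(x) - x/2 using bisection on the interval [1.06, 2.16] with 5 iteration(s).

f(x) = sin(x) - x/2
Initial interval: [1.06, 2.16]

Iteration 1:
  c_1 = (1.060000 + 2.160000)/2 = 1.610000
  f(c_1) = f(1.610000) = 0.194232
  f(a) × f(c) ≥ 0, new interval: [1.610000, 2.160000]
Iteration 2:
  c_2 = (1.610000 + 2.160000)/2 = 1.885000
  f(c_2) = f(1.885000) = 0.008543
  f(a) × f(c) ≥ 0, new interval: [1.885000, 2.160000]
Iteration 3:
  c_3 = (1.885000 + 2.160000)/2 = 2.022500
  f(c_3) = f(2.022500) = -0.111545
  f(a) × f(c) < 0, new interval: [1.885000, 2.022500]
Iteration 4:
  c_4 = (1.885000 + 2.022500)/2 = 1.953750
  f(c_4) = f(1.953750) = -0.049310
  f(a) × f(c) < 0, new interval: [1.885000, 1.953750]
Iteration 5:
  c_5 = (1.885000 + 1.953750)/2 = 1.919375
  f(c_5) = f(1.919375) = -0.019828
  f(a) × f(c) < 0, new interval: [1.885000, 1.919375]

After 5 iteration(s), the approximation is c_5 = 1.919375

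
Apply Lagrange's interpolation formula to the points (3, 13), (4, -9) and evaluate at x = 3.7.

Lagrange interpolation formula:
P(x) = Σ yᵢ × Lᵢ(x)
where Lᵢ(x) = Π_{j≠i} (x - xⱼ)/(xᵢ - xⱼ)

L_0(3.7) = (3.7 - 4)/(3 - 4) = 0.300000
L_1(3.7) = (3.7 - 3)/(4 - 3) = 0.700000

P(3.7) = 13×L_0(3.7) + (-9)×L_1(3.7)
P(3.7) = -2.400000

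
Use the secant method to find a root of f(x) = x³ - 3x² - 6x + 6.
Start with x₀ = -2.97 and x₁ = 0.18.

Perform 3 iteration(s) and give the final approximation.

f(x) = x³ - 3x² - 6x + 6
x₀ = -2.97, x₁ = 0.18

Secant formula: x_{n+1} = x_n - f(x_n)(x_n - x_{n-1})/(f(x_n) - f(x_{n-1}))

Iteration 1:
  f(-2.970000) = -28.840773
  f(0.180000) = 4.828632
  x_2 = 0.180000 - 4.828632×(0.180000 - (-2.970000))/(4.828632 - (-28.840773))
       = -0.271751
Iteration 2:
  f(0.180000) = 4.828632
  f(-0.271751) = 7.388892
  x_3 = -0.271751 - 7.388892×(-0.271751 - 0.180000)/(7.388892 - 4.828632)
       = 1.031999
Iteration 3:
  f(-0.271751) = 7.388892
  f(1.031999) = -2.287961
  x_4 = 1.031999 - (-2.287961)×(1.031999 - (-0.271751))/(-2.287961 - 7.388892)
       = 0.723745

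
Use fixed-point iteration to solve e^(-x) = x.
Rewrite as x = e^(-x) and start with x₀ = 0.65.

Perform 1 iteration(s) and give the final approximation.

Equation: e^(-x) = x
Fixed-point form: x = e^(-x)
x₀ = 0.65

x_1 = g(0.650000) = 0.522046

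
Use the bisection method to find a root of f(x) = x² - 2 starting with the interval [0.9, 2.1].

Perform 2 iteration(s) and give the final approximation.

f(x) = x² - 2
Initial interval: [0.9, 2.1]

Iteration 1:
  c_1 = (0.900000 + 2.100000)/2 = 1.500000
  f(c_1) = f(1.500000) = 0.250000
  f(a) × f(c) < 0, new interval: [0.900000, 1.500000]
Iteration 2:
  c_2 = (0.900000 + 1.500000)/2 = 1.200000
  f(c_2) = f(1.200000) = -0.560000
  f(a) × f(c) ≥ 0, new interval: [1.200000, 1.500000]

After 2 iteration(s), the approximation is c_2 = 1.200000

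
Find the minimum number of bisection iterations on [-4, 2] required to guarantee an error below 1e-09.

We need (b-a)/2^n ≤ 1e-09
(2 - (-4))/2^n ≤ 1e-09
6/2^n ≤ 1e-09
2^n ≥ 6000000000
n ≥ log₂(6000000000) = 32.48
n ≥ 33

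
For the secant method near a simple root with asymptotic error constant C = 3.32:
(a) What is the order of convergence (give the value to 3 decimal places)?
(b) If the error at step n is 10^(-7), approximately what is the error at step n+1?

(a) Secant method has superlinear convergence with order φ = (1+√5)/2 ≈ 1.618.
    This means |e_{n+1}| ≈ C|e_n|^1.618.

(b) With |e_n| = 10^(-7) and C = 3.32:
    |e_{n+1}| ≈ 3.32 × (10^(-7))^1.618 = 3.32 × 10^(-11.33)

(a) ≈ 1.618 (golden ratio); (b) |e_{n+1}| ≈ 1.566e-11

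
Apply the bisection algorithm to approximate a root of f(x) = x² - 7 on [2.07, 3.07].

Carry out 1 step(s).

f(x) = x² - 7
Initial interval: [2.07, 3.07]

Iteration 1:
  c_1 = (2.070000 + 3.070000)/2 = 2.570000
  f(c_1) = f(2.570000) = -0.395100
  f(a) × f(c) ≥ 0, new interval: [2.570000, 3.070000]

After 1 iteration(s), the approximation is c_1 = 2.570000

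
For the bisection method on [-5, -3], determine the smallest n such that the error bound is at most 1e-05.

We need (b-a)/2^n ≤ 1e-05
(-3 - (-5))/2^n ≤ 1e-05
2/2^n ≤ 1e-05
2^n ≥ 200000
n ≥ log₂(200000) = 17.61
n ≥ 18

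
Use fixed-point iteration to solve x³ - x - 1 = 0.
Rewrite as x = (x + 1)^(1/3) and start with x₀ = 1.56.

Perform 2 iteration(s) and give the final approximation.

Equation: x³ - x - 1 = 0
Fixed-point form: x = (x + 1)^(1/3)
x₀ = 1.56

x_1 = g(1.560000) = 1.367981
x_2 = g(1.367981) = 1.332885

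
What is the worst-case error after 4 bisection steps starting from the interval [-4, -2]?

Bisection error bound: |error| ≤ (b-a)/2^n
|error| ≤ (-2 - (-4))/2^4 = 2/2^4
|error| ≤ 0.1250000000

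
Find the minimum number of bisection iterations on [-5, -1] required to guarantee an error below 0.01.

We need (b-a)/2^n ≤ 0.01
(-1 - (-5))/2^n ≤ 0.01
4/2^n ≤ 0.01
2^n ≥ 400
n ≥ log₂(400) = 8.64
n ≥ 9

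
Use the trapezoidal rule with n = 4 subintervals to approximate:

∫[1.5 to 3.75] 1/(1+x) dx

f(x) = 1/(1+x)
a = 1.5, b = 3.75, n = 4
h = (b - a)/n = 0.562500

Trapezoidal rule: (h/2)[f(x₀) + 2f(x₁) + 2f(x₂) + ... + f(xₙ)]

x_0 = 1.5000, f(x_0) = 0.400000, coefficient = 1
x_1 = 2.0625, f(x_1) = 0.326531, coefficient = 2
x_2 = 2.6250, f(x_2) = 0.275862, coefficient = 2
x_3 = 3.1875, f(x_3) = 0.238806, coefficient = 2
x_4 = 3.7500, f(x_4) = 0.210526, coefficient = 1

I ≈ (0.562500/2) × 2.292924 = 0.644885
Exact value: 0.641854
Error: 0.003031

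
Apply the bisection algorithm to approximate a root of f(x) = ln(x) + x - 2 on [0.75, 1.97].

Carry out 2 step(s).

f(x) = ln(x) + x - 2
Initial interval: [0.75, 1.97]

Iteration 1:
  c_1 = (0.750000 + 1.970000)/2 = 1.360000
  f(c_1) = f(1.360000) = -0.332515
  f(a) × f(c) ≥ 0, new interval: [1.360000, 1.970000]
Iteration 2:
  c_2 = (1.360000 + 1.970000)/2 = 1.665000
  f(c_2) = f(1.665000) = 0.174825
  f(a) × f(c) < 0, new interval: [1.360000, 1.665000]

After 2 iteration(s), the approximation is c_2 = 1.665000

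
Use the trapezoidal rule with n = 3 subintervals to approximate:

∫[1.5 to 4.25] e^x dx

f(x) = e^x
a = 1.5, b = 4.25, n = 3
h = (b - a)/n = 0.916667

Trapezoidal rule: (h/2)[f(x₀) + 2f(x₁) + 2f(x₂) + ... + f(xₙ)]

x_0 = 1.5000, f(x_0) = 4.481689, coefficient = 1
x_1 = 2.4167, f(x_1) = 11.208436, coefficient = 2
x_2 = 3.3333, f(x_2) = 28.031625, coefficient = 2
x_3 = 4.2500, f(x_3) = 70.105412, coefficient = 1

I ≈ (0.916667/2) × 153.067222 = 70.155810
Exact value: 65.623723
Error: 4.532087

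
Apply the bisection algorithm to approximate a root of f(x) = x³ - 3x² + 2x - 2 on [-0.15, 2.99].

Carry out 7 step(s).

f(x) = x³ - 3x² + 2x - 2
Initial interval: [-0.15, 2.99]

Iteration 1:
  c_1 = (-0.150000 + 2.990000)/2 = 1.420000
  f(c_1) = f(1.420000) = -2.345912
  f(a) × f(c) ≥ 0, new interval: [1.420000, 2.990000]
Iteration 2:
  c_2 = (1.420000 + 2.990000)/2 = 2.205000
  f(c_2) = f(2.205000) = -1.455310
  f(a) × f(c) ≥ 0, new interval: [2.205000, 2.990000]
Iteration 3:
  c_3 = (2.205000 + 2.990000)/2 = 2.597500
  f(c_3) = f(2.597500) = 0.479330
  f(a) × f(c) < 0, new interval: [2.205000, 2.597500]
Iteration 4:
  c_4 = (2.205000 + 2.597500)/2 = 2.401250
  f(c_4) = f(2.401250) = -0.649893
  f(a) × f(c) ≥ 0, new interval: [2.401250, 2.597500]
Iteration 5:
  c_5 = (2.401250 + 2.597500)/2 = 2.499375
  f(c_5) = f(2.499375) = -0.128592
  f(a) × f(c) ≥ 0, new interval: [2.499375, 2.597500]
Iteration 6:
  c_6 = (2.499375 + 2.597500)/2 = 2.548438
  f(c_6) = f(2.548438) = 0.164187
  f(a) × f(c) < 0, new interval: [2.499375, 2.548438]
Iteration 7:
  c_7 = (2.499375 + 2.548438)/2 = 2.523906
  f(c_7) = f(2.523906) = 0.015046
  f(a) × f(c) < 0, new interval: [2.499375, 2.523906]

After 7 iteration(s), the approximation is c_7 = 2.523906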